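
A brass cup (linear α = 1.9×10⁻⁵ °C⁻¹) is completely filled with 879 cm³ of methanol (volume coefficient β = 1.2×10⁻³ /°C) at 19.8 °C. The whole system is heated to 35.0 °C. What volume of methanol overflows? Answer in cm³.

15.3 cm³

The cup also expands: β_container ≈ 3α = 5.7×10⁻⁵ /K
Net overflow = V₀(β_liq − 3α_cont)ΔT
β − 3α = 1.20×10⁻³ − 5.7×10⁻⁵ = 1.143×10⁻³ /K; ΔT = 15.2 K
ΔV = 879 × 1.143×10⁻³ × 15.2 = 15.3 cm³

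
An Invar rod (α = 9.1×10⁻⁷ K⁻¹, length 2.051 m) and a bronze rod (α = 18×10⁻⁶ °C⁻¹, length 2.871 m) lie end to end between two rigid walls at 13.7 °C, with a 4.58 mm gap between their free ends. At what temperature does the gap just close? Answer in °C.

α₁L₁ = 1.86641×10⁻⁶ m/K, α₂L₂ = 5.1678×10⁻⁵ m/K → total 5.354441×10⁻⁵ m/K
ΔT = g/(α₁L₁+α₂L₂) = 4.58×10⁻³ / 5.354441×10⁻⁵ = 85.536 K
T = 13.7 + 85.536 = 99.236 °C

T = 99.2 °C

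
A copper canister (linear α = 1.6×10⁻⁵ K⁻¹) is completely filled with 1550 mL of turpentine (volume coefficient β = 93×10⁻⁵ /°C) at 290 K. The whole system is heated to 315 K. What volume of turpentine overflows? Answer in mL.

34.2 mL

The canister also expands: β_container ≈ 3α = 4.8×10⁻⁵ /K
Net overflow = V₀(β_liq − 3α_cont)ΔT
β − 3α = 9.30×10⁻⁴ − 4.8×10⁻⁵ = 8.82×10⁻⁴ /K; ΔT = 25 K
ΔV = 1550 × 8.82×10⁻⁴ × 25 = 34.2 mL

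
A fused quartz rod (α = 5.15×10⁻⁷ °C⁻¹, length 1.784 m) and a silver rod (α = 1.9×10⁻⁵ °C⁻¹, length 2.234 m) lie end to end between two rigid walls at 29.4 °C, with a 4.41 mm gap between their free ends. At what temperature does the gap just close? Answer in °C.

α₁L₁ = 9.1876×10⁻⁷ m/K, α₂L₂ = 4.2446×10⁻⁵ m/K → total 4.336476×10⁻⁵ m/K
ΔT = g/(α₁L₁+α₂L₂) = 4.41×10⁻³ / 4.336476×10⁻⁵ = 101.70 K
T = 29.4 + 101.70 = 131.10 °C

T = 131 °C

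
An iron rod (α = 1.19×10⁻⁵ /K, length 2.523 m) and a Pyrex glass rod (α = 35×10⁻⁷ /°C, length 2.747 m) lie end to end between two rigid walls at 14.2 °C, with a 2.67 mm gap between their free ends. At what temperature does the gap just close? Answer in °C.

α₁L₁ = 3.00237×10⁻⁵ m/K, α₂L₂ = 9.6145×10⁻⁶ m/K → total 3.96382×10⁻⁵ m/K
ΔT = g/(α₁L₁+α₂L₂) = 2.67×10⁻³ / 3.96382×10⁻⁵ = 67.359 K
T = 14.2 + 67.359 = 81.559 °C

T = 81.6 °C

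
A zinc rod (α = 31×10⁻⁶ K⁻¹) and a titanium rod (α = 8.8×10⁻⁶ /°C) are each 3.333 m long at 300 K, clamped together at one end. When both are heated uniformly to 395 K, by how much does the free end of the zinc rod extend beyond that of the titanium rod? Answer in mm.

7.03 mm

ΔT = 95 K
zinc: ΔL = 31×10⁻⁶ × 3.333 m × 95 = 9.8157×10⁻³ m = 9.8157 mm
titanium: ΔL = 8.8×10⁻⁶ × 3.333 m × 95 = 2.7864×10⁻³ m = 2.7864 mm
difference = 9.8157 − 2.7864 = 7.0293 mm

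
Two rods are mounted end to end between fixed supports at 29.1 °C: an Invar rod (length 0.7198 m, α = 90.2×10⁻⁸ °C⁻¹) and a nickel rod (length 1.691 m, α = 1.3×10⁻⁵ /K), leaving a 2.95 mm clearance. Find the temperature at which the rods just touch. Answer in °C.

T = 159 °C

Gap closes when ΔL₁ + ΔL₂ = 2.95 mm = 2.95×10⁻³ m
(α₁L₁ + α₂L₂)ΔT = g
α₁L₁ + α₂L₂ = 90.2×10⁻⁸×0.7198 + 1.3×10⁻⁵×1.691 = 2.26322596×10⁻⁵ m/K
ΔT = 2.95×10⁻³ / 2.26322596×10⁻⁵ = 130.34 K
T = 29.1 + 130.34 = 159.44 °C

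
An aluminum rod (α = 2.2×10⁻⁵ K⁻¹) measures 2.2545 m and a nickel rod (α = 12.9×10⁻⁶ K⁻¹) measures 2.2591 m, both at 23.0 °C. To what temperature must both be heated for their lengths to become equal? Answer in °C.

L₁(1 + α₁ΔT) = L₂(1 + α₂ΔT) ⇒ ΔT = (L₂ − L₁)/(α₁L₁ − α₂L₂)
L₂ − L₁ = 2.2591 − 2.2545 = 4.60×10⁻³ m
α₁L₁ − α₂L₂ = 2.2×10⁻⁵×2.2545 − 12.9×10⁻⁶×2.2591 = 2.045661×10⁻⁵ m/K
ΔT = 4.60×10⁻³ / 2.045661×10⁻⁵ = 224.866 K
T = 23.0 + 224.866 = 247.866 °C

T = 247.9 °C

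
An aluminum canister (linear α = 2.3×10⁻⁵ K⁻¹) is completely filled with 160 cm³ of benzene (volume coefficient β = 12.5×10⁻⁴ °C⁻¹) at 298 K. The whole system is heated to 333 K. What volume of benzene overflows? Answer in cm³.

The canister also expands: β_container ≈ 3α = 6.9×10⁻⁵ /K
Net overflow = V₀(β_liq − 3α_cont)ΔT
β − 3α = 1.25×10⁻³ − 6.9×10⁻⁵ = 1.181×10⁻³ /K; ΔT = 35 K
ΔV = 160 × 1.181×10⁻³ × 35 = 6.61 cm³

6.61 cm³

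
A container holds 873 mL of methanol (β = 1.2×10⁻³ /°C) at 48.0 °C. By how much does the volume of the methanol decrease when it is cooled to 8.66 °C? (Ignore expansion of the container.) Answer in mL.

ΔV = 41.2 mL

|ΔT| = |8.66 − 48.0| = 39.34 K
ΔV = βV₀ΔT = (1.2×10⁻³)(873)(39.34) = 41.2 mL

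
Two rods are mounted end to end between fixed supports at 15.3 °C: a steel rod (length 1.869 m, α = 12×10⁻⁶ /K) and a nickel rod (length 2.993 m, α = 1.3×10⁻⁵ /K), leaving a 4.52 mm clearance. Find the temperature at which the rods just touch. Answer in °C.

T = 89.0 °C

Gap closes when ΔL₁ + ΔL₂ = 4.52 mm = 4.52×10⁻³ m
(α₁L₁ + α₂L₂)ΔT = g
α₁L₁ + α₂L₂ = 12×10⁻⁶×1.869 + 1.3×10⁻⁵×2.993 = 6.1337×10⁻⁵ m/K
ΔT = 4.52×10⁻³ / 6.1337×10⁻⁵ = 73.691 K
T = 15.3 + 73.691 = 88.991 °C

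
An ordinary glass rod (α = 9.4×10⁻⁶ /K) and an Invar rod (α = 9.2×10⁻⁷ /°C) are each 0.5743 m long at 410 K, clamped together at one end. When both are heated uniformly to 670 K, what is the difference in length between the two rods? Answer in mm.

1.27 mm

ΔT = 260 K
ordinary glass: ΔL = 9.4×10⁻⁶ × 0.5743 m × 260 = 1.4036×10⁻³ m = 1.4036 mm
Invar: ΔL = 9.2×10⁻⁷ × 0.5743 m × 260 = 1.3737×10⁻⁴ m = 0.13737 mm
difference = 1.4036 − 0.13737 = 1.26623 mm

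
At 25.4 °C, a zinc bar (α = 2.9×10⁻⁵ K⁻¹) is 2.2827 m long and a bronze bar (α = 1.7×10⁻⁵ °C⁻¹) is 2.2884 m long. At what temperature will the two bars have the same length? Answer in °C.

L₁(1 + α₁ΔT) = L₂(1 + α₂ΔT) ⇒ ΔT = (L₂ − L₁)/(α₁L₁ − α₂L₂)
L₂ − L₁ = 2.2884 − 2.2827 = 5.70×10⁻³ m
α₁L₁ − α₂L₂ = 2.9×10⁻⁵×2.2827 − 1.7×10⁻⁵×2.2884 = 2.72955×10⁻⁵ m/K
ΔT = 5.70×10⁻³ / 2.72955×10⁻⁵ = 208.826 K
T = 25.4 + 208.826 = 234.226 °C

T = 234.2 °C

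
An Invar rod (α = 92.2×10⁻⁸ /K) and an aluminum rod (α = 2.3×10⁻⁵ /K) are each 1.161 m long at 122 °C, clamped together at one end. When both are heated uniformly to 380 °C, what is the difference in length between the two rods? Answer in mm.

ΔT = 258 K
Invar: ΔL = 92.2×10⁻⁸ × 1.161 m × 258 = 2.7617×10⁻⁴ m = 0.27617 mm
aluminum: ΔL = 2.3×10⁻⁵ × 1.161 m × 258 = 6.8894×10⁻³ m = 6.8894 mm
difference = 6.8894 − 0.27617 = 6.61323 mm

6.61 mm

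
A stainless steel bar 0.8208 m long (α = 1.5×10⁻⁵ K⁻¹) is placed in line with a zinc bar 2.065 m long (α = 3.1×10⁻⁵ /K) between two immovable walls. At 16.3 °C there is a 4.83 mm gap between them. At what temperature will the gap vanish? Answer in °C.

T = 79.6 °C

α₁L₁ = 1.2312×10⁻⁵ m/K, α₂L₂ = 6.4015×10⁻⁵ m/K → total 7.6327×10⁻⁵ m/K
ΔT = g/(α₁L₁+α₂L₂) = 4.83×10⁻³ / 7.6327×10⁻⁵ = 63.280 K
T = 16.3 + 63.280 = 79.580 °C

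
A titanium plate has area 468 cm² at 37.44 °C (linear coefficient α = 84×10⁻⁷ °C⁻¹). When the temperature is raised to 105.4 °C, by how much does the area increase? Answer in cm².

Area coefficient ≈ 2α; |ΔT| = 67.96 K
ΔA = 2αA₀ΔT = 2(84×10⁻⁷)(468)(67.96) = 0.534 cm²

ΔA = 0.534 cm²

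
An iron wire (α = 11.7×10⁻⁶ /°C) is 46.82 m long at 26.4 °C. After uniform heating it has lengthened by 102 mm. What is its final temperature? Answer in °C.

T = 213 °C

ΔL = αL₀ΔT ⇒ ΔT = ΔL / (αL₀)
ΔT = 102×10⁻³ m / (11.7×10⁻⁶ × 46.82 m) = 186.20 K
T = 26.4 + 186.20 = 212.60 °C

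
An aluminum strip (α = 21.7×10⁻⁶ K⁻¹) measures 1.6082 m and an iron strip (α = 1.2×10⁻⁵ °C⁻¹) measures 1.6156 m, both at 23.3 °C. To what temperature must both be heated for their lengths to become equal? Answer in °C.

T = 500.4 °C

Equal length when α₁L₁ΔT − α₂L₂ΔT = L₂ − L₁ = 7.40×10⁻³ m
α₁L₁ = 3.489794×10⁻⁵, α₂L₂ = 1.93872×10⁻⁵ → Δ(αL) = 1.551074×10⁻⁵ m/K
ΔT = 7.40×10⁻³ / 1.551074×10⁻⁵ = 477.089 K, so T = 23.3 + 477.089 = 500.389 °C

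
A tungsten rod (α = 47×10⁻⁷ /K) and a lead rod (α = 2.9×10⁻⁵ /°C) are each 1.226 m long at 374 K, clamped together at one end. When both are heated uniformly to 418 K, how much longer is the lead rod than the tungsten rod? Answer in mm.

ΔT = 44 K
tungsten: ΔL = 47×10⁻⁷ × 1.226 m × 44 = 2.5354×10⁻⁴ m = 0.25354 mm
lead: ΔL = 2.9×10⁻⁵ × 1.226 m × 44 = 1.5644×10⁻³ m = 1.5644 mm
difference = 1.5644 − 0.25354 = 1.31086 mm

1.31 mm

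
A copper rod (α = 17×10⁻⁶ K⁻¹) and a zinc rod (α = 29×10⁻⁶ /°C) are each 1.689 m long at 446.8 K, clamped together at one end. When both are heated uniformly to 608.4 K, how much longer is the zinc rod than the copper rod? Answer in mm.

ΔT = 161.6 K
copper: ΔL = 17×10⁻⁶ × 1.689 m × 161.6 = 4.6400×10⁻³ m = 4.6400 mm
zinc: ΔL = 29×10⁻⁶ × 1.689 m × 161.6 = 7.9153×10⁻³ m = 7.9153 mm
difference = 7.9153 − 4.6400 = 3.2753 mm

3.28 mm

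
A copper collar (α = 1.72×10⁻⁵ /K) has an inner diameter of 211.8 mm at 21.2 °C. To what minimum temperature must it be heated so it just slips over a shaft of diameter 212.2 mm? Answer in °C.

T = 131 °C

Required Δd = 212.2 − 211.8 = 0.4 mm
Δd = αd₀ΔT ⇒ ΔT = Δd/(αd₀) = 0.4 / (1.72×10⁻⁵ × 211.8) = 109.80 K
T_min = 21.2 + 109.80 = 131.00 °C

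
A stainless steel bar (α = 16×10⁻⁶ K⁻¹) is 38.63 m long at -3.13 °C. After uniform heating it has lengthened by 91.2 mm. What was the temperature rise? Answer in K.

ΔT = 148 K

ΔL = αL₀ΔT ⇒ ΔT = ΔL / (αL₀)
ΔT = 91.2×10⁻³ m / (16×10⁻⁶ × 38.63 m) = 147.55 K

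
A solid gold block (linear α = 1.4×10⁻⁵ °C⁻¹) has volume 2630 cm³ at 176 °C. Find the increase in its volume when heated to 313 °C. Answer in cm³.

Isotropic solid: β ≈ 3α = 4.2×10⁻⁵ /K; ΔT = 137 K
ΔV = 3αV₀ΔT = 3(1.4×10⁻⁵)(2630)(137) = 15.1 cm³

ΔV = 15.1 cm³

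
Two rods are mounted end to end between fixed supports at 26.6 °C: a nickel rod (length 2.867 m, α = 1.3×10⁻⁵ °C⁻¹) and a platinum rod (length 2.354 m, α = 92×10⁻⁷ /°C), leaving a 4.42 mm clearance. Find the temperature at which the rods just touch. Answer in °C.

α₁L₁ = 3.7271×10⁻⁵ m/K, α₂L₂ = 2.16568×10⁻⁵ m/K → total 5.89278×10⁻⁵ m/K
ΔT = g/(α₁L₁+α₂L₂) = 4.42×10⁻³ / 5.89278×10⁻⁵ = 75.01 K
T = 26.6 + 75.01 = 101.61 °C

T = 102 °C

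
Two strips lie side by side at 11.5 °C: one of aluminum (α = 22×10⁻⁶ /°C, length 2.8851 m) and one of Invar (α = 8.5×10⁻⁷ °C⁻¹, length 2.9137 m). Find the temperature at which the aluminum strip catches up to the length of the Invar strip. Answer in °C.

L₁(1 + α₁ΔT) = L₂(1 + α₂ΔT) ⇒ ΔT = (L₂ − L₁)/(α₁L₁ − α₂L₂)
L₂ − L₁ = 2.9137 − 2.8851 = 2.86×10⁻² m
α₁L₁ − α₂L₂ = 22×10⁻⁶×2.8851 − 8.5×10⁻⁷×2.9137 = 6.0995555×10⁻⁵ m/K
ΔT = 2.86×10⁻² / 6.0995555×10⁻⁵ = 468.887 K
T = 11.5 + 468.887 = 480.387 °C

T = 480.4 °C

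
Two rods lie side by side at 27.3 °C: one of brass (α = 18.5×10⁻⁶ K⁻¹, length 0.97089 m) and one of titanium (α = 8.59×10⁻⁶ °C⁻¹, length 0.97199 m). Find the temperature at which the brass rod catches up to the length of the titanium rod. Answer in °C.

L₁(1 + α₁ΔT) = L₂(1 + α₂ΔT) ⇒ ΔT = (L₂ − L₁)/(α₁L₁ − α₂L₂)
L₂ − L₁ = 0.97199 − 0.97089 = 1.10×10⁻³ m
α₁L₁ − α₂L₂ = 18.5×10⁻⁶×0.97089 − 8.59×10⁻⁶×0.97199 = 9.6120709×10⁻⁶ m/K
ΔT = 1.10×10⁻³ / 9.6120709×10⁻⁶ = 114.439 K
T = 27.3 + 114.439 = 141.739 °C

T = 141.7 °C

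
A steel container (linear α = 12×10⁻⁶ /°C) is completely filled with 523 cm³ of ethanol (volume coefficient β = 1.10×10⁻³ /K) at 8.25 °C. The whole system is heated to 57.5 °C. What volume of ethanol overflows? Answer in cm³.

27.4 cm³

The container also expands: β_container ≈ 3α = 3.6×10⁻⁵ /K
Net overflow = V₀(β_liq − 3α_cont)ΔT
β − 3α = 1.10×10⁻³ − 3.6×10⁻⁵ = 1.064×10⁻³ /K; ΔT = 49.25 K
ΔV = 523 × 1.064×10⁻³ × 49.25 = 27.4 cm³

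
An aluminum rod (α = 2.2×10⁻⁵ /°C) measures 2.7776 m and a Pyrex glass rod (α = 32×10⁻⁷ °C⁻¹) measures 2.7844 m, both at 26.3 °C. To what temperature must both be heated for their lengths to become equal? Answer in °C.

Equal length when α₁L₁ΔT − α₂L₂ΔT = L₂ − L₁ = 6.80×10⁻³ m
α₁L₁ = 6.11072×10⁻⁵, α₂L₂ = 8.91008×10⁻⁶ → Δ(αL) = 5.219712×10⁻⁵ m/K
ΔT = 6.80×10⁻³ / 5.219712×10⁻⁵ = 130.275 K, so T = 26.3 + 130.275 = 156.575 °C

T = 156.6 °C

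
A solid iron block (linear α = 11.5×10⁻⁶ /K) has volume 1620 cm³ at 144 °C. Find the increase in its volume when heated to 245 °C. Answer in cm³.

Isotropic solid: β ≈ 3α = 3.4×10⁻⁵ /K; ΔT = 101 K
ΔV = 3αV₀ΔT = 3(11.5×10⁻⁶)(1620)(101) = 5.64 cm³

ΔV = 5.64 cm³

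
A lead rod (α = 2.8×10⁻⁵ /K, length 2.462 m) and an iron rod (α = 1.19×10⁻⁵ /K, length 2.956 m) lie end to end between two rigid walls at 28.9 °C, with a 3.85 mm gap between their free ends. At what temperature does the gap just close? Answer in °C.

Gap closes when ΔL₁ + ΔL₂ = 3.85 mm = 3.85×10⁻³ m
(α₁L₁ + α₂L₂)ΔT = g
α₁L₁ + α₂L₂ = 2.8×10⁻⁵×2.462 + 1.19×10⁻⁵×2.956 = 1.041124×10⁻⁴ m/K
ΔT = 3.85×10⁻³ / 1.041124×10⁻⁴ = 36.979 K
T = 28.9 + 36.979 = 65.879 °C

T = 65.9 °C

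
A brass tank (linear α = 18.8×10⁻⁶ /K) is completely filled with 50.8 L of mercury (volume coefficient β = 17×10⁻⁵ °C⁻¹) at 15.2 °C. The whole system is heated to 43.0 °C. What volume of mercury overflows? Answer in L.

0.160 L

The tank also expands: β_container ≈ 3α = 5.64×10⁻⁵ /K
Net overflow = V₀(β_liq − 3α_cont)ΔT
β − 3α = 1.70×10⁻⁴ − 5.64×10⁻⁵ = 1.136×10⁻⁴ /K; ΔT = 27.8 K
ΔV = 50.8 × 1.136×10⁻⁴ × 27.8 = 0.160 L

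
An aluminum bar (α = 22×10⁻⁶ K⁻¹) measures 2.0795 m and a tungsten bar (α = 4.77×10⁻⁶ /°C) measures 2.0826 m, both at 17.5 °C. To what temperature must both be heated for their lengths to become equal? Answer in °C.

Equal length when α₁L₁ΔT − α₂L₂ΔT = L₂ − L₁ = 3.10×10⁻³ m
α₁L₁ = 4.5749×10⁻⁵, α₂L₂ = 9.934002×10⁻⁶ → Δ(αL) = 3.5814998×10⁻⁵ m/K
ΔT = 3.10×10⁻³ / 3.5814998×10⁻⁵ = 86.556 K, so T = 17.5 + 86.556 = 104.056 °C

T = 104.1 °C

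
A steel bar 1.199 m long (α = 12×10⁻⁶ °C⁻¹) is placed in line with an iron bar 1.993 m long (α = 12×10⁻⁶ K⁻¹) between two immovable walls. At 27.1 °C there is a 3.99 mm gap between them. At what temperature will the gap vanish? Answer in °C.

α₁L₁ = 1.4388×10⁻⁵ m/K, α₂L₂ = 2.3916×10⁻⁵ m/K → total 3.8304×10⁻⁵ m/K
ΔT = g/(α₁L₁+α₂L₂) = 3.99×10⁻³ / 3.8304×10⁻⁵ = 104.17 K
T = 27.1 + 104.17 = 131.27 °C

T = 131 °C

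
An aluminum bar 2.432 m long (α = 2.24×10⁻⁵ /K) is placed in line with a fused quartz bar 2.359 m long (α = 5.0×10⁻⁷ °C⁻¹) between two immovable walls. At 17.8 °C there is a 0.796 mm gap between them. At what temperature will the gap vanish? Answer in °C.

α₁L₁ = 5.44768×10⁻⁵ m/K, α₂L₂ = 1.1795×10⁻⁶ m/K → total 5.56563×10⁻⁵ m/K
ΔT = g/(α₁L₁+α₂L₂) = 7.96×10⁻⁴ / 5.56563×10⁻⁵ = 14.302 K
T = 17.8 + 14.302 = 32.102 °C

T = 32.1 °C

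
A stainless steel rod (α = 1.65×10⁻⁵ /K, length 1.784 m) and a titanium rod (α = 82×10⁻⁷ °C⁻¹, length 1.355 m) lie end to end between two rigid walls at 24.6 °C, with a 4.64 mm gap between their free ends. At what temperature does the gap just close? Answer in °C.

T = 139 °C

Gap closes when ΔL₁ + ΔL₂ = 4.64 mm = 4.64×10⁻³ m
(α₁L₁ + α₂L₂)ΔT = g
α₁L₁ + α₂L₂ = 1.65×10⁻⁵×1.784 + 82×10⁻⁷×1.355 = 4.0547×10⁻⁵ m/K
ΔT = 4.64×10⁻³ / 4.0547×10⁻⁵ = 114.44 K
T = 24.6 + 114.44 = 139.04 °C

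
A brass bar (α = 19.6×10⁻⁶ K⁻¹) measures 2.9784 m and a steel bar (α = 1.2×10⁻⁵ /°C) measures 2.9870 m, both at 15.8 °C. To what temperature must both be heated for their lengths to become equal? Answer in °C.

Equal length when α₁L₁ΔT − α₂L₂ΔT = L₂ − L₁ = 8.60×10⁻³ m
α₁L₁ = 5.837664×10⁻⁵, α₂L₂ = 3.5844×10⁻⁵ → Δ(αL) = 2.253264×10⁻⁵ m/K
ΔT = 8.60×10⁻³ / 2.253264×10⁻⁵ = 381.669 K, so T = 15.8 + 381.669 = 397.469 °C

T = 397.5 °C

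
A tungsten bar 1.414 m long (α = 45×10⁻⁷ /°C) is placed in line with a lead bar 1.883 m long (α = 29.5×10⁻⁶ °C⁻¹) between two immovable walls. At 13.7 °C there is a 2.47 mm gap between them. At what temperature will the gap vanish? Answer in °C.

α₁L₁ = 6.363×10⁻⁶ m/K, α₂L₂ = 5.55485×10⁻⁵ m/K → total 6.19115×10⁻⁵ m/K
ΔT = g/(α₁L₁+α₂L₂) = 2.47×10⁻³ / 6.19115×10⁻⁵ = 39.896 K
T = 13.7 + 39.896 = 53.596 °C

T = 53.6 °C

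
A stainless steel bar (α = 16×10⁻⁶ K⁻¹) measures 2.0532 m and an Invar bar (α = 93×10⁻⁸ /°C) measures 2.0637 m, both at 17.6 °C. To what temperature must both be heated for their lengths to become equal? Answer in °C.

Equal length when α₁L₁ΔT − α₂L₂ΔT = L₂ − L₁ = 1.05×10⁻² m
α₁L₁ = 3.28512×10⁻⁵, α₂L₂ = 1.919241×10⁻⁶ → Δ(αL) = 3.0931959×10⁻⁵ m/K
ΔT = 1.05×10⁻² / 3.0931959×10⁻⁵ = 339.455 K, so T = 17.6 + 339.455 = 357.055 °C

T = 357.1 °C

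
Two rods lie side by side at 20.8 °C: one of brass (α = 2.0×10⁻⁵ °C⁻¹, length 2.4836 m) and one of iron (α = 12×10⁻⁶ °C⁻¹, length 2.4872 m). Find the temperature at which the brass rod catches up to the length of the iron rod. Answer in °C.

T = 202.4 °C

Equal length when α₁L₁ΔT − α₂L₂ΔT = L₂ − L₁ = 3.60×10⁻³ m
α₁L₁ = 4.9672×10⁻⁵, α₂L₂ = 2.98464×10⁻⁵ → Δ(αL) = 1.98256×10⁻⁵ m/K
ΔT = 3.60×10⁻³ / 1.98256×10⁻⁵ = 181.583 K, so T = 20.8 + 181.583 = 202.383 °C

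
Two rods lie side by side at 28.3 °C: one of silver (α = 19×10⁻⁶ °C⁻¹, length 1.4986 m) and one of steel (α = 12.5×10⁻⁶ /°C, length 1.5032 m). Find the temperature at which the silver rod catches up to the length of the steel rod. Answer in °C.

T = 503.3 °C

Equal length when α₁L₁ΔT − α₂L₂ΔT = L₂ − L₁ = 4.60×10⁻³ m
α₁L₁ = 2.84734×10⁻⁵, α₂L₂ = 1.879×10⁻⁵ → Δ(αL) = 9.6834×10⁻⁶ m/K
ΔT = 4.60×10⁻³ / 9.6834×10⁻⁶ = 475.040 K, so T = 28.3 + 475.040 = 503.340 °C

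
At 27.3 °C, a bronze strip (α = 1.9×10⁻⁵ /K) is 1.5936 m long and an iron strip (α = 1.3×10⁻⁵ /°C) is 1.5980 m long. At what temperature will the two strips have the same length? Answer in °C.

L₁(1 + α₁ΔT) = L₂(1 + α₂ΔT) ⇒ ΔT = (L₂ − L₁)/(α₁L₁ − α₂L₂)
L₂ − L₁ = 1.5980 − 1.5936 = 4.40×10⁻³ m
α₁L₁ − α₂L₂ = 1.9×10⁻⁵×1.5936 − 1.3×10⁻⁵×1.5980 = 9.5044×10⁻⁶ m/K
ΔT = 4.40×10⁻³ / 9.5044×10⁻⁶ = 462.943 K
T = 27.3 + 462.943 = 490.243 °C

T = 490.2 °C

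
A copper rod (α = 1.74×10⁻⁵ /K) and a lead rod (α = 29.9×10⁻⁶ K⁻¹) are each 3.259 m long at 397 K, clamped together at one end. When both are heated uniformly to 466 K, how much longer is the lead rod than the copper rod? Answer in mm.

2.81 mm

ΔT = 69 K
copper: ΔL = 1.74×10⁻⁵ × 3.259 m × 69 = 3.9128×10⁻³ m = 3.9128 mm
lead: ΔL = 29.9×10⁻⁶ × 3.259 m × 69 = 6.7236×10⁻³ m = 6.7236 mm
difference = 6.7236 − 3.9128 = 2.8108 mm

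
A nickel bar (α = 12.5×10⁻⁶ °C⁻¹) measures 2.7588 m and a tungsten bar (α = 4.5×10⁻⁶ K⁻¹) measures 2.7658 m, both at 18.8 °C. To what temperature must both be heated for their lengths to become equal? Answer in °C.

L₁(1 + α₁ΔT) = L₂(1 + α₂ΔT) ⇒ ΔT = (L₂ − L₁)/(α₁L₁ − α₂L₂)
L₂ − L₁ = 2.7658 − 2.7588 = 7.00×10⁻³ m
α₁L₁ − α₂L₂ = 12.5×10⁻⁶×2.7588 − 4.5×10⁻⁶×2.7658 = 2.20389×10⁻⁵ m/K
ΔT = 7.00×10⁻³ / 2.20389×10⁻⁵ = 317.620 K
T = 18.8 + 317.620 = 336.420 °C

T = 336.4 °C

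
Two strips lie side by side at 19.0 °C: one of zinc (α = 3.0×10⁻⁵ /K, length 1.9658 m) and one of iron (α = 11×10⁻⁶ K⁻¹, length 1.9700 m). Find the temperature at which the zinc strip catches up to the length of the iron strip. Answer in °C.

T = 131.6 °C

L₁(1 + α₁ΔT) = L₂(1 + α₂ΔT) ⇒ ΔT = (L₂ − L₁)/(α₁L₁ − α₂L₂)
L₂ − L₁ = 1.9700 − 1.9658 = 4.20×10⁻³ m
α₁L₁ − α₂L₂ = 3.0×10⁻⁵×1.9658 − 11×10⁻⁶×1.9700 = 3.7304×10⁻⁵ m/K
ΔT = 4.20×10⁻³ / 3.7304×10⁻⁵ = 112.588 K
T = 19.0 + 112.588 = 131.588 °C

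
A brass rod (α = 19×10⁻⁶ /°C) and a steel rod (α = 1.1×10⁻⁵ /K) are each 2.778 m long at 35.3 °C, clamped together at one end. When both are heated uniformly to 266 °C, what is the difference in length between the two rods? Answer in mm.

ΔT = 230.7 K
brass: ΔL = 19×10⁻⁶ × 2.778 m × 230.7 = 1.2177×10⁻² m = 12.177 mm
steel: ΔL = 1.1×10⁻⁵ × 2.778 m × 230.7 = 7.0497×10⁻³ m = 7.0497 mm
difference = 12.177 − 7.0497 = 5.1273 mm

5.13 mm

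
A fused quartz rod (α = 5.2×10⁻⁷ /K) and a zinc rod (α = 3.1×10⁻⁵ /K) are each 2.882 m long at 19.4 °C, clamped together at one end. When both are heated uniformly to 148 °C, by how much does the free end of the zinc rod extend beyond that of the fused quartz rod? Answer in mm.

11.3 mm

ΔT = 128.6 K
fused quartz: ΔL = 5.2×10⁻⁷ × 2.882 m × 128.6 = 1.9273×10⁻⁴ m = 0.19273 mm
zinc: ΔL = 3.1×10⁻⁵ × 2.882 m × 128.6 = 1.1489×10⁻² m = 11.489 mm
difference = 11.489 − 0.19273 = 11.29627 mm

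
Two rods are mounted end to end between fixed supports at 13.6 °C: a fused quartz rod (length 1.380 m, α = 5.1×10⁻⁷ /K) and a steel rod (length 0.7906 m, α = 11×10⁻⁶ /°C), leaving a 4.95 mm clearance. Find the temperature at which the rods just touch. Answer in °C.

α₁L₁ = 7.038×10⁻⁷ m/K, α₂L₂ = 8.6966×10⁻⁶ m/K → total 9.4004×10⁻⁶ m/K
ΔT = g/(α₁L₁+α₂L₂) = 4.95×10⁻³ / 9.4004×10⁻⁶ = 526.57 K
T = 13.6 + 526.57 = 540.17 °C

T = 540 °C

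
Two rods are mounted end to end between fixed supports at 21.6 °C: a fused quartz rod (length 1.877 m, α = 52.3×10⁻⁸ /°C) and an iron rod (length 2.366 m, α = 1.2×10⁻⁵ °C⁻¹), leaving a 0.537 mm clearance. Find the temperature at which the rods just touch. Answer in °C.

α₁L₁ = 9.81671×10⁻⁷ m/K, α₂L₂ = 2.8392×10⁻⁵ m/K → total 2.9373671×10⁻⁵ m/K
ΔT = g/(α₁L₁+α₂L₂) = 5.37×10⁻⁴ / 2.9373671×10⁻⁵ = 18.282 K
T = 21.6 + 18.282 = 39.882 °C

T = 39.9 °C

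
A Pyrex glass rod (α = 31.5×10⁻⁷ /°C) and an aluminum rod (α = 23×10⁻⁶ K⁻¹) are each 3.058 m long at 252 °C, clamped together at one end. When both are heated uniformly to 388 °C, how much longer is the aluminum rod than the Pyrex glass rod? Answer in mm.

8.26 mm

ΔT = 136 K
Pyrex glass: ΔL = 31.5×10⁻⁷ × 3.058 m × 136 = 1.3100×10⁻³ m = 1.3100 mm
aluminum: ΔL = 23×10⁻⁶ × 3.058 m × 136 = 9.5654×10⁻³ m = 9.5654 mm
difference = 9.5654 − 1.3100 = 8.2554 mm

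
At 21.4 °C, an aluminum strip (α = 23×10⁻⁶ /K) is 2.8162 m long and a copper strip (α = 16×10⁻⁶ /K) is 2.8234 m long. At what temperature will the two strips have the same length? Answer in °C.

T = 388.8 °C

L₁(1 + α₁ΔT) = L₂(1 + α₂ΔT) ⇒ ΔT = (L₂ − L₁)/(α₁L₁ − α₂L₂)
L₂ − L₁ = 2.8234 − 2.8162 = 7.20×10⁻³ m
α₁L₁ − α₂L₂ = 23×10⁻⁶×2.8162 − 16×10⁻⁶×2.8234 = 1.95982×10⁻⁵ m/K
ΔT = 7.20×10⁻³ / 1.95982×10⁻⁵ = 367.381 K
T = 21.4 + 367.381 = 388.781 °C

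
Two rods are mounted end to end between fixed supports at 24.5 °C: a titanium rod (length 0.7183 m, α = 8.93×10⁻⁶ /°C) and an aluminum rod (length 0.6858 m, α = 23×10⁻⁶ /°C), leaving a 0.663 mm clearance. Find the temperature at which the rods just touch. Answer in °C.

α₁L₁ = 6.414419×10⁻⁶ m/K, α₂L₂ = 1.57734×10⁻⁵ m/K → total 2.2187819×10⁻⁵ m/K
ΔT = g/(α₁L₁+α₂L₂) = 6.63×10⁻⁴ / 2.2187819×10⁻⁵ = 29.881 K
T = 24.5 + 29.881 = 54.381 °C

T = 54.4 °C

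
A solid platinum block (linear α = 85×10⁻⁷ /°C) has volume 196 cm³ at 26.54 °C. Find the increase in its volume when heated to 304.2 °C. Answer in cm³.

Isotropic solid: β ≈ 3α = 2.5×10⁻⁵ /K; ΔT = 277.66 K
ΔV = 3αV₀ΔT = 3(85×10⁻⁷)(196)(277.66) = 1.39 cm³

ΔV = 1.39 cm³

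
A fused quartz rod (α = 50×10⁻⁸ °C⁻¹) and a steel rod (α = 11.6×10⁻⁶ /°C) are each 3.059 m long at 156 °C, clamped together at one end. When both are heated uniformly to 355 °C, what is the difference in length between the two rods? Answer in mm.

6.76 mm

ΔT = 199 K
fused quartz: ΔL = 50×10⁻⁸ × 3.059 m × 199 = 3.0437×10⁻⁴ m = 0.30437 mm
steel: ΔL = 11.6×10⁻⁶ × 3.059 m × 199 = 7.0614×10⁻³ m = 7.0614 mm
difference = 7.0614 − 0.30437 = 6.75703 mm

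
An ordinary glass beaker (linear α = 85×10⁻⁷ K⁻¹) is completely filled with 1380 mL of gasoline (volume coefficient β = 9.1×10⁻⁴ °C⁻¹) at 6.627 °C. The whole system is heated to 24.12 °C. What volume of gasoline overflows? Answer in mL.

21.4 mL

The beaker also expands: β_container ≈ 3α = 2.55×10⁻⁵ /K
Net overflow = V₀(β_liq − 3α_cont)ΔT
β − 3α = 9.10×10⁻⁴ − 2.55×10⁻⁵ = 8.845×10⁻⁴ /K; ΔT = 17.493 K
ΔV = 1380 × 8.845×10⁻⁴ × 17.493 = 21.4 mL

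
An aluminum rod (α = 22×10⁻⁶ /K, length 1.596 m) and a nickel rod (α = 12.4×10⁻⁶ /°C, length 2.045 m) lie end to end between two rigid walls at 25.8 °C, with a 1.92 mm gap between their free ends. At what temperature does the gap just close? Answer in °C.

T = 57.6 °C

α₁L₁ = 3.5112×10⁻⁵ m/K, α₂L₂ = 2.5358×10⁻⁵ m/K → total 6.047×10⁻⁵ m/K
ΔT = g/(α₁L₁+α₂L₂) = 1.92×10⁻³ / 6.047×10⁻⁵ = 31.751 K
T = 25.8 + 31.751 = 57.551 °C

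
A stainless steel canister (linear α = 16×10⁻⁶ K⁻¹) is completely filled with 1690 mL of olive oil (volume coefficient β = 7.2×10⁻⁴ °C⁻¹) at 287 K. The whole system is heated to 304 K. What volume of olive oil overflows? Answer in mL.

19.3 mL

The canister also expands: β_container ≈ 3α = 4.8×10⁻⁵ /K
Net overflow = V₀(β_liq − 3α_cont)ΔT
β − 3α = 7.20×10⁻⁴ − 4.8×10⁻⁵ = 6.72×10⁻⁴ /K; ΔT = 17 K
ΔV = 1690 × 6.72×10⁻⁴ × 17 = 19.3 mL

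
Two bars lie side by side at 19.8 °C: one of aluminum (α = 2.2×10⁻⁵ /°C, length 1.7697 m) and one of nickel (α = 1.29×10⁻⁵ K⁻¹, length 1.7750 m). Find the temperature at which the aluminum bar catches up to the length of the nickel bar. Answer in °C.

Equal length when α₁L₁ΔT − α₂L₂ΔT = L₂ − L₁ = 5.30×10⁻³ m
α₁L₁ = 3.89334×10⁻⁵, α₂L₂ = 2.28975×10⁻⁵ → Δ(αL) = 1.60359×10⁻⁵ m/K
ΔT = 5.30×10⁻³ / 1.60359×10⁻⁵ = 330.508 K, so T = 19.8 + 330.508 = 350.308 °C

T = 350.3 °C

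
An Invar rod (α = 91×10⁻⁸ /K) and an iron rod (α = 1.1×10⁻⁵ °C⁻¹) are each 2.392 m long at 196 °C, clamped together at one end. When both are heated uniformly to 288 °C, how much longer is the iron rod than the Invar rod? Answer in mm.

ΔT = 92 K
Invar: ΔL = 91×10⁻⁸ × 2.392 m × 92 = 2.0026×10⁻⁴ m = 0.20026 mm
iron: ΔL = 1.1×10⁻⁵ × 2.392 m × 92 = 2.4207×10⁻³ m = 2.4207 mm
difference = 2.4207 − 0.20026 = 2.22044 mm

2.22 mm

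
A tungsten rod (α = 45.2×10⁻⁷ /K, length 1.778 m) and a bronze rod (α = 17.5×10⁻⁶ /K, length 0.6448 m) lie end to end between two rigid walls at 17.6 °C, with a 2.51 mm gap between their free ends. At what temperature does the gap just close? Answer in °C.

α₁L₁ = 8.03656×10⁻⁶ m/K, α₂L₂ = 1.1284×10⁻⁵ m/K → total 1.932056×10⁻⁵ m/K
ΔT = g/(α₁L₁+α₂L₂) = 2.51×10⁻³ / 1.932056×10⁻⁵ = 129.91 K
T = 17.6 + 129.91 = 147.51 °C

T = 148 °C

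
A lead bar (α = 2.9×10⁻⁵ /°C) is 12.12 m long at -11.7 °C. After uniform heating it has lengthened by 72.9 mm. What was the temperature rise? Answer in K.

ΔT = 207 K

ΔL = αL₀ΔT ⇒ ΔT = ΔL / (αL₀)
ΔT = 72.9×10⁻³ m / (2.9×10⁻⁵ × 12.12 m) = 207.41 K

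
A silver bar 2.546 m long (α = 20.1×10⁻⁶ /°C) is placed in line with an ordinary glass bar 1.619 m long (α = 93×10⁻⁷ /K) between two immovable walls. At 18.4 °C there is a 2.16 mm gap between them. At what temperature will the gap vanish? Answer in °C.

T = 51.0 °C

Gap closes when ΔL₁ + ΔL₂ = 2.16 mm = 2.16×10⁻³ m
(α₁L₁ + α₂L₂)ΔT = g
α₁L₁ + α₂L₂ = 20.1×10⁻⁶×2.546 + 93×10⁻⁷×1.619 = 6.62313×10⁻⁵ m/K
ΔT = 2.16×10⁻³ / 6.62313×10⁻⁵ = 32.613 K
T = 18.4 + 32.613 = 51.013 °C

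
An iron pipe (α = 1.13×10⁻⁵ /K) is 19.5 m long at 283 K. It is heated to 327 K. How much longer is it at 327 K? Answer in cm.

ΔL = 0.970 cm

|ΔT| = |327 − 283| = 44 K
ΔL = αL₀ΔT = (1.13×10⁻⁵)(19.5)(44) = 9.70×10⁻³ m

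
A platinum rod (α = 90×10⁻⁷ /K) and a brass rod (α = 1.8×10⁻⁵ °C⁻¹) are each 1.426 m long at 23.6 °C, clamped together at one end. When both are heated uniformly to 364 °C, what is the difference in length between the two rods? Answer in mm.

ΔT = 340.4 K
platinum: ΔL = 90×10⁻⁷ × 1.426 m × 340.4 = 4.3687×10⁻³ m = 4.3687 mm
brass: ΔL = 1.8×10⁻⁵ × 1.426 m × 340.4 = 8.7374×10⁻³ m = 8.7374 mm
difference = 8.7374 − 4.3687 = 4.3687 mm

4.37 mm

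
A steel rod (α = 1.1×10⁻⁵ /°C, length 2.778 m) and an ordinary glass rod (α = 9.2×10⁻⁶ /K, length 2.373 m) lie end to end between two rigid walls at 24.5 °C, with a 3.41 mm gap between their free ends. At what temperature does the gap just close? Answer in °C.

Gap closes when ΔL₁ + ΔL₂ = 3.41 mm = 3.41×10⁻³ m
(α₁L₁ + α₂L₂)ΔT = g
α₁L₁ + α₂L₂ = 1.1×10⁻⁵×2.778 + 9.2×10⁻⁶×2.373 = 5.23896×10⁻⁵ m/K
ΔT = 3.41×10⁻³ / 5.23896×10⁻⁵ = 65.089 K
T = 24.5 + 65.089 = 89.589 °C

T = 89.6 °C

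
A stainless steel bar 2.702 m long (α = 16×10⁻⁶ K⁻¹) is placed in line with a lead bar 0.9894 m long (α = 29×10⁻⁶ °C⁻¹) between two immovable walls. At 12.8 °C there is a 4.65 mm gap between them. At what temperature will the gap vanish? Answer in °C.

α₁L₁ = 4.3232×10⁻⁵ m/K, α₂L₂ = 2.86926×10⁻⁵ m/K → total 7.19246×10⁻⁵ m/K
ΔT = g/(α₁L₁+α₂L₂) = 4.65×10⁻³ / 7.19246×10⁻⁵ = 64.651 K
T = 12.8 + 64.651 = 77.451 °C

T = 77.5 °C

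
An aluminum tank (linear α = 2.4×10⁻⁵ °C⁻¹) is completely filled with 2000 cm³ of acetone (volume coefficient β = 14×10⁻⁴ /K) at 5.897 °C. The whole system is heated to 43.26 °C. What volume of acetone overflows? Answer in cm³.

99.2 cm³

The tank also expands: β_container ≈ 3α = 7.2×10⁻⁵ /K
Net overflow = V₀(β_liq − 3α_cont)ΔT
β − 3α = 1.40×10⁻³ − 7.2×10⁻⁵ = 1.328×10⁻³ /K; ΔT = 37.363 K
ΔV = 2000 × 1.328×10⁻³ × 37.363 = 99.2 cm³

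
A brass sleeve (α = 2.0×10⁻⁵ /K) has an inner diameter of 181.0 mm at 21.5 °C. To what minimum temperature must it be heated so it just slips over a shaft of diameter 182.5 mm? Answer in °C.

Required Δd = 182.5 − 181.0 = 1.5 mm
Δd = αd₀ΔT ⇒ ΔT = Δd/(αd₀) = 1.5 / (2.0×10⁻⁵ × 181.0) = 414.36 K
T_min = 21.5 + 414.36 = 435.86 °C

T = 436 °C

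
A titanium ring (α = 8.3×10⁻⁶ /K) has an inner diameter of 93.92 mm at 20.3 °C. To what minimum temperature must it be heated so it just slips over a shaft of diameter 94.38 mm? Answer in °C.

T = 610 °C

Required Δd = 94.38 − 93.92 = 0.46 mm
Δd = αd₀ΔT ⇒ ΔT = Δd/(αd₀) = 0.46 / (8.3×10⁻⁶ × 93.92) = 590.09 K
T_min = 20.3 + 590.09 = 610.39 °C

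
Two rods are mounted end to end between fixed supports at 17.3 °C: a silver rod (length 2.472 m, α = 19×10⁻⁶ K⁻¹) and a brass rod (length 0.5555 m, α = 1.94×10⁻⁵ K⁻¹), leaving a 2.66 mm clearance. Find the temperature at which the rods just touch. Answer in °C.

α₁L₁ = 4.6968×10⁻⁵ m/K, α₂L₂ = 1.07767×10⁻⁵ m/K → total 5.77447×10⁻⁵ m/K
ΔT = g/(α₁L₁+α₂L₂) = 2.66×10⁻³ / 5.77447×10⁻⁵ = 46.065 K
T = 17.3 + 46.065 = 63.365 °C

T = 63.4 °C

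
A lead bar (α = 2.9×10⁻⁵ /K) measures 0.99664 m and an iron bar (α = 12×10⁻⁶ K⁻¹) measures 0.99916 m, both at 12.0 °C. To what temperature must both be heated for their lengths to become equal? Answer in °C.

T = 161.0 °C

L₁(1 + α₁ΔT) = L₂(1 + α₂ΔT) ⇒ ΔT = (L₂ − L₁)/(α₁L₁ − α₂L₂)
L₂ − L₁ = 0.99916 − 0.99664 = 2.52×10⁻³ m
α₁L₁ − α₂L₂ = 2.9×10⁻⁵×0.99664 − 12×10⁻⁶×0.99916 = 1.691264×10⁻⁵ m/K
ΔT = 2.52×10⁻³ / 1.691264×10⁻⁵ = 149.001 K
T = 12.0 + 149.001 = 161.001 °C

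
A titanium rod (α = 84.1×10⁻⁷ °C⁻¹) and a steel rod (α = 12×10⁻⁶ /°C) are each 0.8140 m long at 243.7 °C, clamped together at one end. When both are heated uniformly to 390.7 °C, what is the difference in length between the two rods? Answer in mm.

0.430 mm

ΔT = 147.0 K
titanium: ΔL = 84.1×10⁻⁷ × 0.8140 m × 147.0 = 1.0063×10⁻³ m = 1.0063 mm
steel: ΔL = 12×10⁻⁶ × 0.8140 m × 147.0 = 1.4359×10⁻³ m = 1.4359 mm
difference = 1.4359 − 1.0063 = 0.4296 mm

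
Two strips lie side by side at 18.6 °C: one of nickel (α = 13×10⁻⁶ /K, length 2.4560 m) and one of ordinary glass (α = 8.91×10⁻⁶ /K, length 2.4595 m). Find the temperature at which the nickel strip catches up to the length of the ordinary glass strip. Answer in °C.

T = 368.1 °C

L₁(1 + α₁ΔT) = L₂(1 + α₂ΔT) ⇒ ΔT = (L₂ − L₁)/(α₁L₁ − α₂L₂)
L₂ − L₁ = 2.4595 − 2.4560 = 3.50×10⁻³ m
α₁L₁ − α₂L₂ = 13×10⁻⁶×2.4560 − 8.91×10⁻⁶×2.4595 = 1.0013855×10⁻⁵ m/K
ΔT = 3.50×10⁻³ / 1.0013855×10⁻⁵ = 349.516 K
T = 18.6 + 349.516 = 368.116 °C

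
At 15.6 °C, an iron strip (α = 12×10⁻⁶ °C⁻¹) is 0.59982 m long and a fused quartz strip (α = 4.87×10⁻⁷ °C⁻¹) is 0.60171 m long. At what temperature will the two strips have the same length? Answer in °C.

T = 289.3 °C

L₁(1 + α₁ΔT) = L₂(1 + α₂ΔT) ⇒ ΔT = (L₂ − L₁)/(α₁L₁ − α₂L₂)
L₂ − L₁ = 0.60171 − 0.59982 = 1.89×10⁻³ m
α₁L₁ − α₂L₂ = 12×10⁻⁶×0.59982 − 4.87×10⁻⁷×0.60171 = 6.90480723×10⁻⁶ m/K
ΔT = 1.89×10⁻³ / 6.90480723×10⁻⁶ = 273.722 K
T = 15.6 + 273.722 = 289.322 °C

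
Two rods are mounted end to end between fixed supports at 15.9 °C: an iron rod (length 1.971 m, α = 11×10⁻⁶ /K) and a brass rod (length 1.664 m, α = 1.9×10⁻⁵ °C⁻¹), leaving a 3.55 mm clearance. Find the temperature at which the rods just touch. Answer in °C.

α₁L₁ = 2.1681×10⁻⁵ m/K, α₂L₂ = 3.1616×10⁻⁵ m/K → total 5.3297×10⁻⁵ m/K
ΔT = g/(α₁L₁+α₂L₂) = 3.55×10⁻³ / 5.3297×10⁻⁵ = 66.608 K
T = 15.9 + 66.608 = 82.508 °C

T = 82.5 °C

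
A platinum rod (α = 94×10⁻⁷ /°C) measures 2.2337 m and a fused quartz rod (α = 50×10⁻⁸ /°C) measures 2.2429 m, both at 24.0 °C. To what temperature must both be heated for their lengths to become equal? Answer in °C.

T = 486.9 °C

Equal length when α₁L₁ΔT − α₂L₂ΔT = L₂ − L₁ = 9.20×10⁻³ m
α₁L₁ = 2.099678×10⁻⁵, α₂L₂ = 1.12145×10⁻⁶ → Δ(αL) = 1.987533×10⁻⁵ m/K
ΔT = 9.20×10⁻³ / 1.987533×10⁻⁵ = 462.885 K, so T = 24.0 + 462.885 = 486.885 °C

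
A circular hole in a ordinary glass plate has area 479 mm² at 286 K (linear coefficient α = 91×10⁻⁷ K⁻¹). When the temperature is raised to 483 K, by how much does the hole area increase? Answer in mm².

Area coefficient ≈ 2α; |ΔT| = 197 K
ΔA = 2αA₀ΔT = 2(91×10⁻⁷)(479)(197) = 1.72 mm²

ΔA = 1.72 mm²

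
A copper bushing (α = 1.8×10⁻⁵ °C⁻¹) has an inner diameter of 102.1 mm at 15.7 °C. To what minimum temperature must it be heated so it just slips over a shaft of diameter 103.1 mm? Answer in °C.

T = 560 °C

Required Δd = 103.1 − 102.1 = 1.0 mm
Δd = αd₀ΔT ⇒ ΔT = Δd/(αd₀) = 1.0 / (1.8×10⁻⁵ × 102.1) = 544.13 K
T_min = 15.7 + 544.13 = 559.83 °C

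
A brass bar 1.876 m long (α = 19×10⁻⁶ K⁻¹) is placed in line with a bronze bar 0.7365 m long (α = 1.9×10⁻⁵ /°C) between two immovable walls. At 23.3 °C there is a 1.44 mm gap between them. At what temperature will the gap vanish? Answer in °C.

T = 52.3 °C

α₁L₁ = 3.5644×10⁻⁵ m/K, α₂L₂ = 1.39935×10⁻⁵ m/K → total 4.96375×10⁻⁵ m/K
ΔT = g/(α₁L₁+α₂L₂) = 1.44×10⁻³ / 4.96375×10⁻⁵ = 29.010 K
T = 23.3 + 29.010 = 52.310 °C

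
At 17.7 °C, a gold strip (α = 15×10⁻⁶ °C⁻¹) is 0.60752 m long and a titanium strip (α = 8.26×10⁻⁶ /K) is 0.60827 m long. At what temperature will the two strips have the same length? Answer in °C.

T = 201.1 °C

L₁(1 + α₁ΔT) = L₂(1 + α₂ΔT) ⇒ ΔT = (L₂ − L₁)/(α₁L₁ − α₂L₂)
L₂ − L₁ = 0.60827 − 0.60752 = 7.50×10⁻⁴ m
α₁L₁ − α₂L₂ = 15×10⁻⁶×0.60752 − 8.26×10⁻⁶×0.60827 = 4.0884898×10⁻⁶ m/K
ΔT = 7.50×10⁻⁴ / 4.0884898×10⁻⁶ = 183.442 K
T = 17.7 + 183.442 = 201.142 °C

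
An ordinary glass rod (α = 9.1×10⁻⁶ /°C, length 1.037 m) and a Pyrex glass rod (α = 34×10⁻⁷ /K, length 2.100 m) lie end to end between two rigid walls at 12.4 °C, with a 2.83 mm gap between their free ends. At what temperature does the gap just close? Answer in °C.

T = 183 °C

Gap closes when ΔL₁ + ΔL₂ = 2.83 mm = 2.83×10⁻³ m
(α₁L₁ + α₂L₂)ΔT = g
α₁L₁ + α₂L₂ = 9.1×10⁻⁶×1.037 + 34×10⁻⁷×2.100 = 1.65767×10⁻⁵ m/K
ΔT = 2.83×10⁻³ / 1.65767×10⁻⁵ = 170.72 K
T = 12.4 + 170.72 = 183.12 °C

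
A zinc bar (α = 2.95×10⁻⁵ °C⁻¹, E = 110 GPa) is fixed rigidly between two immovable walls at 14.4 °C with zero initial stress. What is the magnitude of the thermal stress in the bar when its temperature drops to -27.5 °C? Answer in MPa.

σ = 136 MPa

Fully constrained: the free strain ε = αΔT is blocked, so σ = Eε = EαΔT.
|ΔT| = 41.9 K
σ = 110×10⁹ × 2.95×10⁻⁵ × 41.9 = 1.36×10⁸ Pa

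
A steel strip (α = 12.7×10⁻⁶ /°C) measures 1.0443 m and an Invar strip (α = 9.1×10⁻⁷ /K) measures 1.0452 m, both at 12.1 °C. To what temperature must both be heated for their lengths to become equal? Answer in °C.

T = 85.20 °C

L₁(1 + α₁ΔT) = L₂(1 + α₂ΔT) ⇒ ΔT = (L₂ − L₁)/(α₁L₁ − α₂L₂)
L₂ − L₁ = 1.0452 − 1.0443 = 9.00×10⁻⁴ m
α₁L₁ − α₂L₂ = 12.7×10⁻⁶×1.0443 − 9.1×10⁻⁷×1.0452 = 1.2311478×10⁻⁵ m/K
ΔT = 9.00×10⁻⁴ / 1.2311478×10⁻⁵ = 73.1025 K
T = 12.1 + 73.1025 = 85.2025 °C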